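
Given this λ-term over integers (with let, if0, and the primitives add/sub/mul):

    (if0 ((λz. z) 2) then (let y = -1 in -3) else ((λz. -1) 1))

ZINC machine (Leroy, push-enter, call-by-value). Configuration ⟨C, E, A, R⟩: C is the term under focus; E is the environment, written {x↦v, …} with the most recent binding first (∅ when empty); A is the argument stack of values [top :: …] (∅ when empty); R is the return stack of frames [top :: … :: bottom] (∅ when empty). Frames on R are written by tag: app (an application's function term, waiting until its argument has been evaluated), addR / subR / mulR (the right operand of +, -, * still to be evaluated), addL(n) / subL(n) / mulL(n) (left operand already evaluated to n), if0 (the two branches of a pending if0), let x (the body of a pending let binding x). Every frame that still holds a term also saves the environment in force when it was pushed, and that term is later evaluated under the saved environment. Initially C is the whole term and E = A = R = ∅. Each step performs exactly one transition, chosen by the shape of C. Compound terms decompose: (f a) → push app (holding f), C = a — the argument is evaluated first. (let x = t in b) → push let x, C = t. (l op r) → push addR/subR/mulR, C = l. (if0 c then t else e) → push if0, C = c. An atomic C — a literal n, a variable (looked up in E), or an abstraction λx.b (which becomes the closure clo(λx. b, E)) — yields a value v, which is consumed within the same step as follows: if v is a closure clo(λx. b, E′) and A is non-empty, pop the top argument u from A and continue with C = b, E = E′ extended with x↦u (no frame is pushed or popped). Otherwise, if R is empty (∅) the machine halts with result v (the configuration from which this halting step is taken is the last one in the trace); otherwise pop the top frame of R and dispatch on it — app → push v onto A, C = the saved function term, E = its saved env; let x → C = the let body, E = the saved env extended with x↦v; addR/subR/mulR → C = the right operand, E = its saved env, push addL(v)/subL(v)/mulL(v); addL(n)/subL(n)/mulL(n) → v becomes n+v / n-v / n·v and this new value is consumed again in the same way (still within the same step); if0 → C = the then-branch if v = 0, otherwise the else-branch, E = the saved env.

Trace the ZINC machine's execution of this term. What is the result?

Answer: -1

Machine steps:
t=0: ⟨C=(if0 ((λz. z) 2) then (let y = -1 in -3) else ((λz. -1) 1)); E=∅; A=∅; R=∅⟩
t=1: ⟨C=((λz. z) 2); E=∅; A=∅; R=[if0]⟩
t=2: ⟨C=2; E=∅; A=∅; R=[app :: if0]⟩
t=3: ⟨C=(λz. z); E=∅; A=[2]; R=[if0]⟩
t=4: ⟨C=z; E={z↦2}; A=∅; R=[if0]⟩
t=5: ⟨C=((λz. -1) 1); E=∅; A=∅; R=∅⟩
t=6: ⟨C=1; E=∅; A=∅; R=[app]⟩
t=7: ⟨C=(λz. -1); E=∅; A=[1]; R=∅⟩
t=8: ⟨C=-1; E={z↦1}; A=∅; R=∅⟩
→ final value -1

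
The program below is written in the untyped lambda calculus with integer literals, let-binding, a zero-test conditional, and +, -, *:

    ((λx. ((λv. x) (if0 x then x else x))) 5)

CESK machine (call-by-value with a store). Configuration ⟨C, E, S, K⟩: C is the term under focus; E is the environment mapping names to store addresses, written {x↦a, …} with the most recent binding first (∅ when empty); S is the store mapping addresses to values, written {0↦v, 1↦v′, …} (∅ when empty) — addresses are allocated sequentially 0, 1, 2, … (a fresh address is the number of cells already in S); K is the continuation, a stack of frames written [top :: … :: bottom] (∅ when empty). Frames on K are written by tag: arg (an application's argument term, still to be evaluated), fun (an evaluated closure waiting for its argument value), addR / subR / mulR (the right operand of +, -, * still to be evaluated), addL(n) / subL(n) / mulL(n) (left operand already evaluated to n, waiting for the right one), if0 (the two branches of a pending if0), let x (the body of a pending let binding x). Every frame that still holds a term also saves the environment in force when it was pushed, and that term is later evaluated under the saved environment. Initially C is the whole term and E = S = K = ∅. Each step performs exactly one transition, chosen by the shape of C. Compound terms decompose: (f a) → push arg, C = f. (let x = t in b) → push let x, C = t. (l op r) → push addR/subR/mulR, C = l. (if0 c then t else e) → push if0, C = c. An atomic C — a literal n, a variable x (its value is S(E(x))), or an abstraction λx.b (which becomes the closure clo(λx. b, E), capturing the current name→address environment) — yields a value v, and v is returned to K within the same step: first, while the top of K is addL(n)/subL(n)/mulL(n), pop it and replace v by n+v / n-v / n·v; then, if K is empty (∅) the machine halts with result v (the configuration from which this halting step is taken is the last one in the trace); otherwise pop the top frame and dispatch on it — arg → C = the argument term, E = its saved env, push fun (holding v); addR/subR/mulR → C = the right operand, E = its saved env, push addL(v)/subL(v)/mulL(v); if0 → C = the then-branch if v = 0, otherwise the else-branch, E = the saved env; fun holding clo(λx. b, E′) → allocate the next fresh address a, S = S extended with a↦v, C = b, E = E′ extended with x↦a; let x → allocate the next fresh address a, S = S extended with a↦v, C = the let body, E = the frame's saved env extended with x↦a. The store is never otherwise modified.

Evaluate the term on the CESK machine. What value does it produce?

Answer: 5

Derivation:
[0] [C=((λx. ((λv. x) (if0 x then x else x))) 5) | E=∅ | S=∅ | K=∅]
[1] [C=(λx. ((λv. x) (if0 x then x else x))) | E=∅ | S=∅ | K=[arg]]
[2] [C=5 | E=∅ | S=∅ | K=[fun]]
[3] [C=((λv. x) (if0 x then x else x)) | E={x↦0} | S={0↦5} | K=∅]
[4] [C=(λv. x) | E={x↦0} | S={0↦5} | K=[arg]]
[5] [C=(if0 x then x else x) | E={x↦0} | S={0↦5} | K=[fun]]
[6] [C=x | E={x↦0} | S={0↦5} | K=[if0 :: fun]]
[7] [C=x | E={x↦0} | S={0↦5} | K=[fun]]
[8] [C=x | E={v↦1, x↦0} | S={0↦5, 1↦5} | K=∅]
→ final value 5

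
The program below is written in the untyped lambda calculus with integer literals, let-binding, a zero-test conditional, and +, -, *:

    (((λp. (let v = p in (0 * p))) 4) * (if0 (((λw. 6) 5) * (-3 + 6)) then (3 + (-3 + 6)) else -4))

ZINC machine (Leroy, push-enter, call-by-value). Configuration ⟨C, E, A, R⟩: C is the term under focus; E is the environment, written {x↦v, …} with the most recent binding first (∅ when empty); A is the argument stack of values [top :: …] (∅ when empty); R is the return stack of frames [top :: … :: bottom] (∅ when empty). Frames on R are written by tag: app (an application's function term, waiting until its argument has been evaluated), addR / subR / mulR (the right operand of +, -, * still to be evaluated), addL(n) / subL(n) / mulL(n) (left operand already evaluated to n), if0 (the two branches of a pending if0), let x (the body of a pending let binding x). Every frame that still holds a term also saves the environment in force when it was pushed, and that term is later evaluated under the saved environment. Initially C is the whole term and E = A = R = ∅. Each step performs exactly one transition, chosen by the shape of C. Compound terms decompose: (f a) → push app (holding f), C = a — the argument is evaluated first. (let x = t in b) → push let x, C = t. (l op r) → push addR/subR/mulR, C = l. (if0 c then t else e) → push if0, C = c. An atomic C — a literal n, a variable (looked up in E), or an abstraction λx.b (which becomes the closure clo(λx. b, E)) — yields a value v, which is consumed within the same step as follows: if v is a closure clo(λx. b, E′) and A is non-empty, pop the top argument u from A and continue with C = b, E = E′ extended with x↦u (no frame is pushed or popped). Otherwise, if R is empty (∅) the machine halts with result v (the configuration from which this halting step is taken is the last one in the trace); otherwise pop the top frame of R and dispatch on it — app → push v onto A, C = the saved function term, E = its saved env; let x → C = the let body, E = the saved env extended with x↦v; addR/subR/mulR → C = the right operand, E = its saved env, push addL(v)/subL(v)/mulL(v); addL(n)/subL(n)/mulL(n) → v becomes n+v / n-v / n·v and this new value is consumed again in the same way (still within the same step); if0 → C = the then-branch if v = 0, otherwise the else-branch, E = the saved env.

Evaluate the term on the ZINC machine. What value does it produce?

step 0: [C=(((λp. (let v = p in (0 * p))) 4) * (if0 (((λw. 6) 5) * (-3 + 6)) then (3 + (-3 + 6)) else -4)) | E=∅ | A=∅ | R=∅]
step 1: [C=((λp. (let v = p in (0 * p))) 4) | E=∅ | A=∅ | R=[mulR]]
step 2: [C=4 | E=∅ | A=∅ | R=[app :: mulR]]
step 3: [C=(λp. (let v = p in (0 * p))) | E=∅ | A=[4] | R=[mulR]]
step 4: [C=(let v = p in (0 * p)) | E={p↦4} | A=∅ | R=[mulR]]
step 5: [C=p | E={p↦4} | A=∅ | R=[let v :: mulR]]
step 6: [C=(0 * p) | E={v↦4, p↦4} | A=∅ | R=[mulR]]
step 7: [C=0 | E={v↦4, p↦4} | A=∅ | R=[mulR :: mulR]]
step 8: [C=p | E={v↦4, p↦4} | A=∅ | R=[mulL(0) :: mulR]]
step 9: [C=(if0 (((λw. 6) 5) * (-3 + 6)) then (3 + (-3 + 6)) else -4) | E=∅ | A=∅ | R=[mulL(0)]]
step 10: [C=(((λw. 6) 5) * (-3 + 6)) | E=∅ | A=∅ | R=[if0 :: mulL(0)]]
step 11: [C=((λw. 6) 5) | E=∅ | A=∅ | R=[mulR :: if0 :: mulL(0)]]
step 12: [C=5 | E=∅ | A=∅ | R=[app :: mulR :: if0 :: mulL(0)]]
step 13: [C=(λw. 6) | E=∅ | A=[5] | R=[mulR :: if0 :: mulL(0)]]
step 14: [C=6 | E={w↦5} | A=∅ | R=[mulR :: if0 :: mulL(0)]]
step 15: [C=(-3 + 6) | E=∅ | A=∅ | R=[mulL(6) :: if0 :: mulL(0)]]
step 16: [C=-3 | E=∅ | A=∅ | R=[addR :: mulL(6) :: if0 :: mulL(0)]]
step 17: [C=6 | E=∅ | A=∅ | R=[addL(-3) :: mulL(6) :: if0 :: mulL(0)]]
step 18: [C=-4 | E=∅ | A=∅ | R=[mulL(0)]]
→ final value 0

Answer: 0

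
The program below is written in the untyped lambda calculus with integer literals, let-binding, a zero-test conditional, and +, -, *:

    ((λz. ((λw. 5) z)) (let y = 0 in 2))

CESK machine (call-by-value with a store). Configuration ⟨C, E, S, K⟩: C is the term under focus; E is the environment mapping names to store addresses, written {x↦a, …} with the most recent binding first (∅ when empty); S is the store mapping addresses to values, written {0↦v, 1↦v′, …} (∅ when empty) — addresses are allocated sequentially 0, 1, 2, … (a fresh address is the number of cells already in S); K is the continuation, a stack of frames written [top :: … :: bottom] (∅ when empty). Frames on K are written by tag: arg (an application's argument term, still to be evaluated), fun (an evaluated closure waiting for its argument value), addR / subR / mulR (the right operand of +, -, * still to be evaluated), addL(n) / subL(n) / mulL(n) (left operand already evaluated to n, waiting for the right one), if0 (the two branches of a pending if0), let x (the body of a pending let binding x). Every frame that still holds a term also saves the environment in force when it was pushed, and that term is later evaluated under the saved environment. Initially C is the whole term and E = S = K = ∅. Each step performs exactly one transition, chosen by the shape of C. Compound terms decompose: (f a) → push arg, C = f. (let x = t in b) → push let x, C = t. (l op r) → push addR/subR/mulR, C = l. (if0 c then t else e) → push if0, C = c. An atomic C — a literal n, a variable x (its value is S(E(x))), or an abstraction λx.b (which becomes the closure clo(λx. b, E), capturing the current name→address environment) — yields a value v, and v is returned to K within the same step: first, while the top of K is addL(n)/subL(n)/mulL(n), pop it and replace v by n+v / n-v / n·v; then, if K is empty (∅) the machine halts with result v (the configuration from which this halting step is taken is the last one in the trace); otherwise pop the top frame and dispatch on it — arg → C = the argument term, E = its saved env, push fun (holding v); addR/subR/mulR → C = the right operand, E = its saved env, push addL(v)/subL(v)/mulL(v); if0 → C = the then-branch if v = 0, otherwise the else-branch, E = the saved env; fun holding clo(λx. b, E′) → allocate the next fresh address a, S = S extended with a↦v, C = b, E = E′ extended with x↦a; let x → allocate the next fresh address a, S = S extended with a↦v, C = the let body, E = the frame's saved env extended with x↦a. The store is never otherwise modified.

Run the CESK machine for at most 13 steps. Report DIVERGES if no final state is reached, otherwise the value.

Answer: 5

Derivation:
step 0: [C=((λz. ((λw. 5) z)) (let y = 0 in 2)) | E=∅ | S=∅ | K=∅]
step 1: [C=(λz. ((λw. 5) z)) | E=∅ | S=∅ | K=[arg]]
step 2: [C=(let y = 0 in 2) | E=∅ | S=∅ | K=[fun]]
step 3: [C=0 | E=∅ | S=∅ | K=[let y :: fun]]
step 4: [C=2 | E={y↦0} | S={0↦0} | K=[fun]]
step 5: [C=((λw. 5) z) | E={z↦1} | S={0↦0, 1↦2} | K=∅]
step 6: [C=(λw. 5) | E={z↦1} | S={0↦0, 1↦2} | K=[arg]]
step 7: [C=z | E={z↦1} | S={0↦0, 1↦2} | K=[fun]]
step 8: [C=5 | E={w↦2, z↦1} | S={0↦0, 1↦2, 2↦2} | K=∅]
→ final value 5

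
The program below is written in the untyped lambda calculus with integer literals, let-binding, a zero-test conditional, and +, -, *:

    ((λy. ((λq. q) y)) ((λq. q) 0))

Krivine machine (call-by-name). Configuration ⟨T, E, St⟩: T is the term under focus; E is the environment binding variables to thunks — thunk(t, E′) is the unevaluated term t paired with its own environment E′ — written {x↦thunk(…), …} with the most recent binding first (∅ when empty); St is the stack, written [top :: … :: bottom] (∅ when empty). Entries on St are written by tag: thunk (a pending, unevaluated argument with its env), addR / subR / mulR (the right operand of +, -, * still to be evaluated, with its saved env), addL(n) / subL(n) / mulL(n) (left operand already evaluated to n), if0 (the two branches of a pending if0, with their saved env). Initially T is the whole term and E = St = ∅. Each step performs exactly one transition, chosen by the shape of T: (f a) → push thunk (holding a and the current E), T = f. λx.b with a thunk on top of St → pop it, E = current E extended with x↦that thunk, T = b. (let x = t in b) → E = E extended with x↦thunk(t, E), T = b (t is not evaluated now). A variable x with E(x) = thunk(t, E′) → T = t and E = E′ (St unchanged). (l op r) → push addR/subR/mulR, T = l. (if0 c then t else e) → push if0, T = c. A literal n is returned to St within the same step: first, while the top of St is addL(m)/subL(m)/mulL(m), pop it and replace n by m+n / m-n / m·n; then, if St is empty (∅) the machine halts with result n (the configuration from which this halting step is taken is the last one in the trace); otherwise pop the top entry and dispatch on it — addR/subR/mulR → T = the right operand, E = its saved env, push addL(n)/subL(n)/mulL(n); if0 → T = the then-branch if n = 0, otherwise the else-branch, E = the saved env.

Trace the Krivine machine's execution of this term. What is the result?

Answer: 0

Machine steps:
t=0: <T=((λy. ((λq. q) y)) ((λq. q) 0)), E=∅, St=∅>
t=1: <T=(λy. ((λq. q) y)), E=∅, St=[thunk]>
t=2: <T=((λq. q) y), E={y↦thunk(((λq. q) 0), ∅)}, St=∅>
t=3: <T=(λq. q), E={y↦thunk(((λq. q) 0), ∅)}, St=[thunk]>
t=4: <T=q, E={q↦thunk(y, {y↦thunk(((λq. q) 0), ∅)}), y↦thunk(((λq. q) 0), ∅)}, St=∅>
t=5: <T=y, E={y↦thunk(((λq. q) 0), ∅)}, St=∅>
t=6: <T=((λq. q) 0), E=∅, St=∅>
t=7: <T=(λq. q), E=∅, St=[thunk]>
t=8: <T=q, E={q↦thunk(0, ∅)}, St=∅>
t=9: <T=0, E=∅, St=∅>
→ final value 0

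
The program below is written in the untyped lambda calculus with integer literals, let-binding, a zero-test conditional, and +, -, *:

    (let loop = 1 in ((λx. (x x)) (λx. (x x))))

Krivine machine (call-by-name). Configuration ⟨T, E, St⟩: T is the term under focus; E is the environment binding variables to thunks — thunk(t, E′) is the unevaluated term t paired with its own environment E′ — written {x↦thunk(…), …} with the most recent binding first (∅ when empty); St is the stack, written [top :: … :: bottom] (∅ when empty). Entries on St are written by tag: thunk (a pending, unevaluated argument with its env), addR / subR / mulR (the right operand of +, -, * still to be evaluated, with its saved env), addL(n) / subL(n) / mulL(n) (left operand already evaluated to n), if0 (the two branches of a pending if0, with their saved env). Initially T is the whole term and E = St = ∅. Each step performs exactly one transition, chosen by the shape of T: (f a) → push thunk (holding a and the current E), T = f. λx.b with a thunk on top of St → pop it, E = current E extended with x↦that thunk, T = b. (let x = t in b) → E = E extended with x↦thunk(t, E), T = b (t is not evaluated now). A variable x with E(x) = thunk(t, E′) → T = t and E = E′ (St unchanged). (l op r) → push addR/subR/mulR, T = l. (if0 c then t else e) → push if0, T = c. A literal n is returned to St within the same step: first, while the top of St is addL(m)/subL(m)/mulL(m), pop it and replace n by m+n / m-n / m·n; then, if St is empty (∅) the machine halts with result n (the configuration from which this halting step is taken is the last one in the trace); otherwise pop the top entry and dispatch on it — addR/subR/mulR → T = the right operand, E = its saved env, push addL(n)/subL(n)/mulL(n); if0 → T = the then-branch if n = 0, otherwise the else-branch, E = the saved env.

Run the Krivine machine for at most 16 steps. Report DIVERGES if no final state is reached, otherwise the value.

Answer: DIVERGES (no final state within 16 steps)

Derivation:
0. ⟨T=(let loop = 1 in ((λx. (x x)) (λx. (x x)))); E=∅; St=∅⟩
1. ⟨T=((λx. (x x)) (λx. (x x))); E={loop↦thunk(1, ∅)}; St=∅⟩
2. ⟨T=(λx. (x x)); E={loop↦thunk(1, ∅)}; St=[thunk]⟩
3. ⟨T=(x x); E={x↦thunk((λx. (x x)), {loop↦thunk(1, ∅)}), loop↦thunk(1, ∅)}; St=∅⟩
4. ⟨T=x; E={x↦thunk((λx. (x x)), {loop↦thunk(1, ∅)}), loop↦thunk(1, ∅)}; St=[thunk]⟩
5. ⟨T=(λx. (x x)); E={loop↦thunk(1, ∅)}; St=[thunk]⟩
6. ⟨T=(x x); E={x↦thunk(x, {x↦thunk((λx. (x x)), {loop↦thunk(1, ∅)}), loop↦thunk(1, ∅)}), loop↦thunk(1, ∅)}; St=∅⟩
7. ⟨T=x; E={x↦thunk(x, {x↦thunk((λx. (x x)), {loop↦thunk(1, ∅)}), loop↦thunk(1, ∅)}), loop↦thunk(1, ∅)}; St=[thunk]⟩
8. ⟨T=x; E={x↦thunk((λx. (x x)), {loop↦thunk(1, ∅)}), loop↦thunk(1, ∅)}; St=[thunk]⟩
9. ⟨T=(λx. (x x)); E={loop↦thunk(1, ∅)}; St=[thunk]⟩
10. ⟨T=(x x); E={x↦thunk(x, {x↦thunk(x, {x↦thunk((λx. (x x)), {loop↦thunk(1, ∅)}), loop↦thunk(1, ∅)}), loop↦thunk(1, ∅)}), loop↦thunk(1, ∅)}; St=∅⟩
11. ⟨T=x; E={x↦thunk(x, {x↦thunk(x, {x↦thunk((λx. (x x)), {loop↦thunk(1, ∅)}), loop↦thunk(1, ∅)}), loop↦thunk(1, ∅)}), loop↦thunk(1, ∅)}; St=[thunk]⟩
12. ⟨T=x; E={x↦thunk(x, {x↦thunk((λx. (x x)), {loop↦thunk(1, ∅)}), loop↦thunk(1, ∅)}), loop↦thunk(1, ∅)}; St=[thunk]⟩
13. ⟨T=x; E={x↦thunk((λx. (x x)), {loop↦thunk(1, ∅)}), loop↦thunk(1, ∅)}; St=[thunk]⟩
14. ⟨T=(λx. (x x)); E={loop↦thunk(1, ∅)}; St=[thunk]⟩
15. ⟨T=(x x); E={x↦thunk(x, {x↦thunk(x, {x↦thunk(x, {x↦thunk((λx. (x x)), {loop↦thunk(1, ∅)}), loop↦thunk(1, ∅)}), loop↦thunk(1, ∅)}), loop↦thunk(1, ∅)}), loop↦thunk(1, ∅)}; St=∅⟩
16. ⟨T=x; E={x↦thunk(x, {x↦thunk(x, {x↦thunk(x, {x↦thunk((λx. (x x)), {loop↦thunk(1, ∅)}), loop↦thunk(1, ∅)}), loop↦thunk(1, ∅)}), loop↦thunk(1, ∅)}), loop↦thunk(1, ∅)}; St=[thunk]⟩
→ 16 transitions taken and the configuration is still not final: no result within 16 steps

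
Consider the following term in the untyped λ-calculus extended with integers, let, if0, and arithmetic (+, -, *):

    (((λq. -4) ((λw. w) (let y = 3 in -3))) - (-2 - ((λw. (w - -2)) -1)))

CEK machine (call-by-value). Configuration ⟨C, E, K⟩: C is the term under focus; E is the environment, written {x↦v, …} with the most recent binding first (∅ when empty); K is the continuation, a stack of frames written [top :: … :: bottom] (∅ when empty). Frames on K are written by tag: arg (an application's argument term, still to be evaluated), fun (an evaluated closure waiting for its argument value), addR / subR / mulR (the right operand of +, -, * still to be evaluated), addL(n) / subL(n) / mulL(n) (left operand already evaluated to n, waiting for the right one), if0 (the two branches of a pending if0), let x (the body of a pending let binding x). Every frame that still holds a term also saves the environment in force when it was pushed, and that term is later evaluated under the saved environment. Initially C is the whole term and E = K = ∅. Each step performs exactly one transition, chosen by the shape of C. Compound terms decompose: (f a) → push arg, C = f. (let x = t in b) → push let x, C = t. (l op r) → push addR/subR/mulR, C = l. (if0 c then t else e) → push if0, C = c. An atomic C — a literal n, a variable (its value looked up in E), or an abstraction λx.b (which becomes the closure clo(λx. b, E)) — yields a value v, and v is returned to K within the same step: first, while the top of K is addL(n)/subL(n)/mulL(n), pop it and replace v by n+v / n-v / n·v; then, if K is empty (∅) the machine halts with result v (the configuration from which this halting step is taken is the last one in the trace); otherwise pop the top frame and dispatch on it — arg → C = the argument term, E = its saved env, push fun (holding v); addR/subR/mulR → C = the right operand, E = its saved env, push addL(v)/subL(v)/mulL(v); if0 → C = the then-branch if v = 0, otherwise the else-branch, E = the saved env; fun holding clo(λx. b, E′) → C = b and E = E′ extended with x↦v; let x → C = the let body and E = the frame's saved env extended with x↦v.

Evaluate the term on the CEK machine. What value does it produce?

step 0: <C=(((λq. -4) ((λw. w) (let y = 3 in -3))) - (-2 - ((λw. (w - -2)) -1))), E=∅, K=∅>
step 1: <C=((λq. -4) ((λw. w) (let y = 3 in -3))), E=∅, K=[subR]>
step 2: <C=(λq. -4), E=∅, K=[arg :: subR]>
step 3: <C=((λw. w) (let y = 3 in -3)), E=∅, K=[fun :: subR]>
step 4: <C=(λw. w), E=∅, K=[arg :: fun :: subR]>
step 5: <C=(let y = 3 in -3), E=∅, K=[fun :: fun :: subR]>
step 6: <C=3, E=∅, K=[let y :: fun :: fun :: subR]>
step 7: <C=-3, E={y↦3}, K=[fun :: fun :: subR]>
step 8: <C=w, E={w↦-3}, K=[fun :: subR]>
step 9: <C=-4, E={q↦-3}, K=[subR]>
step 10: <C=(-2 - ((λw. (w - -2)) -1)), E=∅, K=[subL(-4)]>
step 11: <C=-2, E=∅, K=[subR :: subL(-4)]>
step 12: <C=((λw. (w - -2)) -1), E=∅, K=[subL(-2) :: subL(-4)]>
step 13: <C=(λw. (w - -2)), E=∅, K=[arg :: subL(-2) :: subL(-4)]>
step 14: <C=-1, E=∅, K=[fun :: subL(-2) :: subL(-4)]>
step 15: <C=(w - -2), E={w↦-1}, K=[subL(-2) :: subL(-4)]>
step 16: <C=w, E={w↦-1}, K=[subR :: subL(-2) :: subL(-4)]>
step 17: <C=-2, E={w↦-1}, K=[subL(-1) :: subL(-2) :: subL(-4)]>
→ final value -1

Answer: -1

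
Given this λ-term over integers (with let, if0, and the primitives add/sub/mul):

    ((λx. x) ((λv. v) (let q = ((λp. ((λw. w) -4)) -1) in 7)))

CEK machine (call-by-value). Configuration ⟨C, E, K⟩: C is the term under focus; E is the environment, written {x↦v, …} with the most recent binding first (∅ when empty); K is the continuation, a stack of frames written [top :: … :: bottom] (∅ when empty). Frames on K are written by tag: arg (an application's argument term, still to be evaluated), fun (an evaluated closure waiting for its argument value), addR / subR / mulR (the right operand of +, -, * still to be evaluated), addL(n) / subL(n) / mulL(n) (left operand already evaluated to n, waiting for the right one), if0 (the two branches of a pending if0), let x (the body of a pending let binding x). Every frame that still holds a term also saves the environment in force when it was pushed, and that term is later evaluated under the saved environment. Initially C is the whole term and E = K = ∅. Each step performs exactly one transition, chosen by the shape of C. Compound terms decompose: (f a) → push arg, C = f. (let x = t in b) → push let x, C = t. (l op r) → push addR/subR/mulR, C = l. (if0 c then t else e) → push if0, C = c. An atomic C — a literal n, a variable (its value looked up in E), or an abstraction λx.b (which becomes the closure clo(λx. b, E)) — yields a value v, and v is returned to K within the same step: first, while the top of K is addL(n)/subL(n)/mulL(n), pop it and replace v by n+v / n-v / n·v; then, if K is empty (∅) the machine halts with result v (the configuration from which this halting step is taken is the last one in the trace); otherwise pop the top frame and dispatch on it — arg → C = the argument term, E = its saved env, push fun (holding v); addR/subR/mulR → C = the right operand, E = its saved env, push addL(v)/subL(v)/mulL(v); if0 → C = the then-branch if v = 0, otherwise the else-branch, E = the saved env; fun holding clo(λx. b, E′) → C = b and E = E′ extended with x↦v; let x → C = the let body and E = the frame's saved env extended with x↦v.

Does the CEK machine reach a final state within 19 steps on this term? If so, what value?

0. ⟨C=((λx. x) ((λv. v) (let q = ((λp. ((λw. w) -4)) -1) in 7))); E=∅; K=∅⟩
1. ⟨C=(λx. x); E=∅; K=[arg]⟩
2. ⟨C=((λv. v) (let q = ((λp. ((λw. w) -4)) -1) in 7)); E=∅; K=[fun]⟩
3. ⟨C=(λv. v); E=∅; K=[arg :: fun]⟩
4. ⟨C=(let q = ((λp. ((λw. w) -4)) -1) in 7); E=∅; K=[fun :: fun]⟩
5. ⟨C=((λp. ((λw. w) -4)) -1); E=∅; K=[let q :: fun :: fun]⟩
6. ⟨C=(λp. ((λw. w) -4)); E=∅; K=[arg :: let q :: fun :: fun]⟩
7. ⟨C=-1; E=∅; K=[fun :: let q :: fun :: fun]⟩
8. ⟨C=((λw. w) -4); E={p↦-1}; K=[let q :: fun :: fun]⟩
9. ⟨C=(λw. w); E={p↦-1}; K=[arg :: let q :: fun :: fun]⟩
10. ⟨C=-4; E={p↦-1}; K=[fun :: let q :: fun :: fun]⟩
11. ⟨C=w; E={w↦-4, p↦-1}; K=[let q :: fun :: fun]⟩
12. ⟨C=7; E={q↦-4}; K=[fun :: fun]⟩
13. ⟨C=v; E={v↦7}; K=[fun]⟩
14. ⟨C=x; E={x↦7}; K=∅⟩
→ final value 7

Answer: 7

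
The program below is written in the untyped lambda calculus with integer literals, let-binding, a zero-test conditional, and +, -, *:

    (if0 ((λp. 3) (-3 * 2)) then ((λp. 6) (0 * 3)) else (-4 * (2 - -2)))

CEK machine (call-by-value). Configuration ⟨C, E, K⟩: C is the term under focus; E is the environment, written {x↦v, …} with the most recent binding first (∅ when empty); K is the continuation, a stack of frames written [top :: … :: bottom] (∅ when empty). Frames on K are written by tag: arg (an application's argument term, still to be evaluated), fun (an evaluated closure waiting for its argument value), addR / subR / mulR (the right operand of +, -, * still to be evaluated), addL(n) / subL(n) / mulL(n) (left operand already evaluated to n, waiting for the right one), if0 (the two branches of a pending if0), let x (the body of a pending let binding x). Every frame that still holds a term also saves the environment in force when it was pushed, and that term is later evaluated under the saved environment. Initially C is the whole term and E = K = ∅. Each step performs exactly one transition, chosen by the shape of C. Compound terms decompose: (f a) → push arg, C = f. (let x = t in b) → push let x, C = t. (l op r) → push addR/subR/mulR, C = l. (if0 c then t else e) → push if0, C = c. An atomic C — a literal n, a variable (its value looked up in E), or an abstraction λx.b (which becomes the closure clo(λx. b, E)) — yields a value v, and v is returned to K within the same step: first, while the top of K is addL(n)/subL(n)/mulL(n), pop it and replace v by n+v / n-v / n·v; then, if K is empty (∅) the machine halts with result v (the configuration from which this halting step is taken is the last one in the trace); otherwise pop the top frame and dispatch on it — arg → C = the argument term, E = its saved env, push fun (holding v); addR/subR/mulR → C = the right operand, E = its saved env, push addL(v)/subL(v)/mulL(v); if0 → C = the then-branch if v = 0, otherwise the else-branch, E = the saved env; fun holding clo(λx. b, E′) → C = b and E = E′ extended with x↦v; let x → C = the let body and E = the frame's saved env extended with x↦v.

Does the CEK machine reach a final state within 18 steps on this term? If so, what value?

step 0: ⟨C=(if0 ((λp. 3) (-3 * 2)) then ((λp. 6) (0 * 3)) else (-4 * (2 - -2))); E=∅; K=∅⟩
step 1: ⟨C=((λp. 3) (-3 * 2)); E=∅; K=[if0]⟩
step 2: ⟨C=(λp. 3); E=∅; K=[arg :: if0]⟩
step 3: ⟨C=(-3 * 2); E=∅; K=[fun :: if0]⟩
step 4: ⟨C=-3; E=∅; K=[mulR :: fun :: if0]⟩
step 5: ⟨C=2; E=∅; K=[mulL(-3) :: fun :: if0]⟩
step 6: ⟨C=3; E={p↦-6}; K=[if0]⟩
step 7: ⟨C=(-4 * (2 - -2)); E=∅; K=∅⟩
step 8: ⟨C=-4; E=∅; K=[mulR]⟩
step 9: ⟨C=(2 - -2); E=∅; K=[mulL(-4)]⟩
step 10: ⟨C=2; E=∅; K=[subR :: mulL(-4)]⟩
step 11: ⟨C=-2; E=∅; K=[subL(2) :: mulL(-4)]⟩
→ final value -16

Answer: -16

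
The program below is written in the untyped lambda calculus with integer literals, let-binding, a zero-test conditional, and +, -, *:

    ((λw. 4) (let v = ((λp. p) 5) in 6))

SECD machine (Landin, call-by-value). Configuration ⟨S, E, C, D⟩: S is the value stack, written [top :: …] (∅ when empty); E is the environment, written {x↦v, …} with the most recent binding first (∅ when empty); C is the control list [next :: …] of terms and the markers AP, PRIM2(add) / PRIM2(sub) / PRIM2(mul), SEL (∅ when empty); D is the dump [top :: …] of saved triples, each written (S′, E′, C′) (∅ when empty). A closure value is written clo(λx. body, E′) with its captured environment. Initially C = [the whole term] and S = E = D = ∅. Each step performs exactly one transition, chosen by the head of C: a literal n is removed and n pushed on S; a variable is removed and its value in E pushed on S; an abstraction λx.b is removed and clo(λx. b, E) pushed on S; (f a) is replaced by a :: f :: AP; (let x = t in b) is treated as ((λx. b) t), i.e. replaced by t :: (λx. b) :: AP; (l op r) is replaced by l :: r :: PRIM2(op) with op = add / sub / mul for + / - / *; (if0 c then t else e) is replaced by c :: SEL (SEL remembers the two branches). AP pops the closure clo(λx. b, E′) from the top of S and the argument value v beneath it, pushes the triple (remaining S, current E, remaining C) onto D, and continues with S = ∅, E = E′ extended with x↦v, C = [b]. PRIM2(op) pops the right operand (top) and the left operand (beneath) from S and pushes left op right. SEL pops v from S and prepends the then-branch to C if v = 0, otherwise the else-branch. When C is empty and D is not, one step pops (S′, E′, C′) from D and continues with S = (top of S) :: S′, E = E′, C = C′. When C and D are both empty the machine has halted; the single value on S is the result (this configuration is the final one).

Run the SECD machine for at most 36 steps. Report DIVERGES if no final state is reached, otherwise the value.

Answer: 4

Derivation:
0. <S=∅, E=∅, C=[((λw. 4) (let v = ((λp. p) 5) in 6))], D=∅>
1. <S=∅, E=∅, C=[(let v = ((λp. p) 5) in 6) :: (λw. 4) :: AP], D=∅>
2. <S=∅, E=∅, C=[((λp. p) 5) :: (λv. 6) :: AP :: (λw. 4) :: AP], D=∅>
3. <S=∅, E=∅, C=[5 :: (λp. p) :: AP :: (λv. 6) :: AP :: (λw. 4) :: AP], D=∅>
4. <S=[5], E=∅, C=[(λp. p) :: AP :: (λv. 6) :: AP :: (λw. 4) :: AP], D=∅>
5. <S=[clo(λp. p, ∅) :: 5], E=∅, C=[AP :: (λv. 6) :: AP :: (λw. 4) :: AP], D=∅>
6. <S=∅, E={p↦5}, C=[p], D=[(∅, ∅, [(λv. 6) :: AP :: (λw. 4) :: AP])]>
7. <S=[5], E={p↦5}, C=∅, D=[(∅, ∅, [(λv. 6) :: AP :: (λw. 4) :: AP])]>
8. <S=[5], E=∅, C=[(λv. 6) :: AP :: (λw. 4) :: AP], D=∅>
9. <S=[clo(λv. 6, ∅) :: 5], E=∅, C=[AP :: (λw. 4) :: AP], D=∅>
10. <S=∅, E={v↦5}, C=[6], D=[(∅, ∅, [(λw. 4) :: AP])]>
11. <S=[6], E={v↦5}, C=∅, D=[(∅, ∅, [(λw. 4) :: AP])]>
12. <S=[6], E=∅, C=[(λw. 4) :: AP], D=∅>
13. <S=[clo(λw. 4, ∅) :: 6], E=∅, C=[AP], D=∅>
14. <S=∅, E={w↦6}, C=[4], D=[(∅, ∅, ∅)]>
15. <S=[4], E={w↦6}, C=∅, D=[(∅, ∅, ∅)]>
16. <S=[4], E=∅, C=∅, D=∅>
→ final value 4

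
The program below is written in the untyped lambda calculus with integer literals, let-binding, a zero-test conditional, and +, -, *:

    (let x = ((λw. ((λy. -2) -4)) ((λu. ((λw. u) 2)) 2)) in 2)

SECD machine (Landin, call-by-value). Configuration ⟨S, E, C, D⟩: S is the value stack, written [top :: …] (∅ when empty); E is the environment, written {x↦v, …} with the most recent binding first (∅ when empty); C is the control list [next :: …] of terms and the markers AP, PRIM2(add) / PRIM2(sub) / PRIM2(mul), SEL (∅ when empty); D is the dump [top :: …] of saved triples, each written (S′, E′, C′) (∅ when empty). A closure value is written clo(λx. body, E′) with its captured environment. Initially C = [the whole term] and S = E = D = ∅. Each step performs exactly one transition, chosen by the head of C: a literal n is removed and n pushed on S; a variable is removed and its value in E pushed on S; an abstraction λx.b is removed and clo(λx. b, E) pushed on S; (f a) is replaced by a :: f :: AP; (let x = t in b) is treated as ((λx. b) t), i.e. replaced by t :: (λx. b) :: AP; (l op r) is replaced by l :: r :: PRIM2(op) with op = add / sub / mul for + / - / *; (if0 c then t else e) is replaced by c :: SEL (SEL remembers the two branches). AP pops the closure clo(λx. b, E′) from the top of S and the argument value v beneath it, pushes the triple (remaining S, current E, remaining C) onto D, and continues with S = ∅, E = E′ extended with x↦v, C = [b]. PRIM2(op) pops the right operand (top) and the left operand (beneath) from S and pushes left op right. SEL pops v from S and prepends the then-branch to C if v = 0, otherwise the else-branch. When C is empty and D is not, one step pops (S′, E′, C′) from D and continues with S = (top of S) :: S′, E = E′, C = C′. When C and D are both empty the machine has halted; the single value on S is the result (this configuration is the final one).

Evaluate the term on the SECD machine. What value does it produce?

t=0: <S=∅, E=∅, C=[(let x = ((λw. ((λy. -2) -4)) ((λu. ((λw. u) 2)) 2)) in 2)], D=∅>
t=1: <S=∅, E=∅, C=[((λw. ((λy. -2) -4)) ((λu. ((λw. u) 2)) 2)) :: (λx. 2) :: AP], D=∅>
t=2: <S=∅, E=∅, C=[((λu. ((λw. u) 2)) 2) :: (λw. ((λy. -2) -4)) :: AP :: (λx. 2) :: AP], D=∅>
t=3: <S=∅, E=∅, C=[2 :: (λu. ((λw. u) 2)) :: AP :: (λw. ((λy. -2) -4)) :: AP :: (λx. 2) :: AP], D=∅>
t=4: <S=[2], E=∅, C=[(λu. ((λw. u) 2)) :: AP :: (λw. ((λy. -2) -4)) :: AP :: (λx. 2) :: AP], D=∅>
t=5: <S=[clo(λu. ((λw. u) 2), ∅) :: 2], E=∅, C=[AP :: (λw. ((λy. -2) -4)) :: AP :: (λx. 2) :: AP], D=∅>
t=6: <S=∅, E={u↦2}, C=[((λw. u) 2)], D=[(∅, ∅, [(λw. ((λy. -2) -4)) :: AP :: (λx. 2) :: AP])]>
t=7: <S=∅, E={u↦2}, C=[2 :: (λw. u) :: AP], D=[(∅, ∅, [(λw. ((λy. -2) -4)) :: AP :: (λx. 2) :: AP])]>
t=8: <S=[2], E={u↦2}, C=[(λw. u) :: AP], D=[(∅, ∅, [(λw. ((λy. -2) -4)) :: AP :: (λx. 2) :: AP])]>
t=9: <S=[clo(λw. u, {u↦2}) :: 2], E={u↦2}, C=[AP], D=[(∅, ∅, [(λw. ((λy. -2) -4)) :: AP :: (λx. 2) :: AP])]>
t=10: <S=∅, E={w↦2, u↦2}, C=[u], D=[(∅, {u↦2}, ∅) :: (∅, ∅, [(λw. ((λy. -2) -4)) :: AP :: (λx. 2) :: AP])]>
t=11: <S=[2], E={w↦2, u↦2}, C=∅, D=[(∅, {u↦2}, ∅) :: (∅, ∅, [(λw. ((λy. -2) -4)) :: AP :: (λx. 2) :: AP])]>
t=12: <S=[2], E={u↦2}, C=∅, D=[(∅, ∅, [(λw. ((λy. -2) -4)) :: AP :: (λx. 2) :: AP])]>
t=13: <S=[2], E=∅, C=[(λw. ((λy. -2) -4)) :: AP :: (λx. 2) :: AP], D=∅>
t=14: <S=[clo(λw. ((λy. -2) -4), ∅) :: 2], E=∅, C=[AP :: (λx. 2) :: AP], D=∅>
t=15: <S=∅, E={w↦2}, C=[((λy. -2) -4)], D=[(∅, ∅, [(λx. 2) :: AP])]>
t=16: <S=∅, E={w↦2}, C=[-4 :: (λy. -2) :: AP], D=[(∅, ∅, [(λx. 2) :: AP])]>
t=17: <S=[-4], E={w↦2}, C=[(λy. -2) :: AP], D=[(∅, ∅, [(λx. 2) :: AP])]>
t=18: <S=[clo(λy. -2, {w↦2}) :: -4], E={w↦2}, C=[AP], D=[(∅, ∅, [(λx. 2) :: AP])]>
t=19: <S=∅, E={y↦-4, w↦2}, C=[-2], D=[(∅, {w↦2}, ∅) :: (∅, ∅, [(λx. 2) :: AP])]>
t=20: <S=[-2], E={y↦-4, w↦2}, C=∅, D=[(∅, {w↦2}, ∅) :: (∅, ∅, [(λx. 2) :: AP])]>
t=21: <S=[-2], E={w↦2}, C=∅, D=[(∅, ∅, [(λx. 2) :: AP])]>
t=22: <S=[-2], E=∅, C=[(λx. 2) :: AP], D=∅>
t=23: <S=[clo(λx. 2, ∅) :: -2], E=∅, C=[AP], D=∅>
t=24: <S=∅, E={x↦-2}, C=[2], D=[(∅, ∅, ∅)]>
t=25: <S=[2], E={x↦-2}, C=∅, D=[(∅, ∅, ∅)]>
t=26: <S=[2], E=∅, C=∅, D=∅>
→ final value 2

Answer: 2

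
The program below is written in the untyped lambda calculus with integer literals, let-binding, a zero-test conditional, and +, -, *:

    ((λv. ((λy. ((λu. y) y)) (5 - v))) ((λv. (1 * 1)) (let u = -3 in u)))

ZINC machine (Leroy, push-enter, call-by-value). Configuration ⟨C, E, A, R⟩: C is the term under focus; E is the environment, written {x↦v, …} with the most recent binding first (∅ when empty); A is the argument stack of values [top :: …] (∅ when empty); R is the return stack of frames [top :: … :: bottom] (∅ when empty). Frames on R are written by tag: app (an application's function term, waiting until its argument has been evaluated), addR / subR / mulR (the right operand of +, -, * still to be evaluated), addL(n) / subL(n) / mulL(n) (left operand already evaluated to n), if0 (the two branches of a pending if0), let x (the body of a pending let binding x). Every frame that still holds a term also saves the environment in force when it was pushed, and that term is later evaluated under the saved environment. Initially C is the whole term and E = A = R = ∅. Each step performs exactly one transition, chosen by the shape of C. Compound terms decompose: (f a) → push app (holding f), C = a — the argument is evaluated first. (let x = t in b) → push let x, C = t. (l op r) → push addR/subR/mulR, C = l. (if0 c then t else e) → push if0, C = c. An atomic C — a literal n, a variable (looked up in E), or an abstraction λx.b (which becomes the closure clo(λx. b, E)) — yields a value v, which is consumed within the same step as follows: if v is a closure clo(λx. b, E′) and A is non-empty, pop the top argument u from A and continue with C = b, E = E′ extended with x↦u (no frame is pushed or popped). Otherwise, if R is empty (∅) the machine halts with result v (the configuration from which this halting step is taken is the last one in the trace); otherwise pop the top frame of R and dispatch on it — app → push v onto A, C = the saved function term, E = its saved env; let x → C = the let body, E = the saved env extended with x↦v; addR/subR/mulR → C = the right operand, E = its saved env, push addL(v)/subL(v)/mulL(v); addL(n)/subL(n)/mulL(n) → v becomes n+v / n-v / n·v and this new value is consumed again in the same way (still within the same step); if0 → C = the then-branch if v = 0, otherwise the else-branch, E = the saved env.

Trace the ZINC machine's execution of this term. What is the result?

Answer: 4

Machine steps:
0. <C=((λv. ((λy. ((λu. y) y)) (5 - v))) ((λv. (1 * 1)) (let u = -3 in u))), E=∅, A=∅, R=∅>
1. <C=((λv. (1 * 1)) (let u = -3 in u)), E=∅, A=∅, R=[app]>
2. <C=(let u = -3 in u), E=∅, A=∅, R=[app :: app]>
3. <C=-3, E=∅, A=∅, R=[let u :: app :: app]>
4. <C=u, E={u↦-3}, A=∅, R=[app :: app]>
5. <C=(λv. (1 * 1)), E=∅, A=[-3], R=[app]>
6. <C=(1 * 1), E={v↦-3}, A=∅, R=[app]>
7. <C=1, E={v↦-3}, A=∅, R=[mulR :: app]>
8. <C=1, E={v↦-3}, A=∅, R=[mulL(1) :: app]>
9. <C=(λv. ((λy. ((λu. y) y)) (5 - v))), E=∅, A=[1], R=∅>
10. <C=((λy. ((λu. y) y)) (5 - v)), E={v↦1}, A=∅, R=∅>
11. <C=(5 - v), E={v↦1}, A=∅, R=[app]>
12. <C=5, E={v↦1}, A=∅, R=[subR :: app]>
13. <C=v, E={v↦1}, A=∅, R=[subL(5) :: app]>
14. <C=(λy. ((λu. y) y)), E={v↦1}, A=[4], R=∅>
15. <C=((λu. y) y), E={y↦4, v↦1}, A=∅, R=∅>
16. <C=y, E={y↦4, v↦1}, A=∅, R=[app]>
17. <C=(λu. y), E={y↦4, v↦1}, A=[4], R=∅>
18. <C=y, E={u↦4, y↦4, v↦1}, A=∅, R=∅>
→ final value 4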